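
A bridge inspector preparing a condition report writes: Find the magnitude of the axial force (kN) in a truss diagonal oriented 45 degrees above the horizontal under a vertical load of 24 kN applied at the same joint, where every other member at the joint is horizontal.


At the joint, only the diagonal has a vertical component, so vertical equilibrium gives:
F * sin(45) = 24
F = 24 / sin(45)
= 24 / 0.707107
= 33.94 kN

33.94 kN


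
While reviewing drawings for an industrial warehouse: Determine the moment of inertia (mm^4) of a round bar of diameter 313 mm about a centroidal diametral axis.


r = d / 2 = 313 / 2 = 156.5 mm
I = pi * r^4 / 4 = pi * 156.5^4 / 4
= 471137039.8 mm^4

471137039.8 mm^4


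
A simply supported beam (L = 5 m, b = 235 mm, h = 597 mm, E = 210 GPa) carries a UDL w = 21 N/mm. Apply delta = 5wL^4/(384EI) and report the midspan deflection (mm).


I = 235 * 597^3 / 12 = 4166866721.25 mm^4
L = 5000.0 mm, w = 21 N/mm, E = 210000.0 MPa
delta = 5 * w * L^4 / (384 * E * I)
= 5 * 21 * 5000.0^4 / (384 * 210000.0 * 4166866721.25)
= 0.1953 mm

0.1953 mm


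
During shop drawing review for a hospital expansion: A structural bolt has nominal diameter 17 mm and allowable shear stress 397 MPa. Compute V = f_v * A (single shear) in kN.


A = pi * d^2 / 4 = pi * 17^2 / 4 = 226.9801 mm^2
V = f_v * A / 1000 = 397 * 226.9801 / 1000
= 90.1111 kN

90.1111 kN


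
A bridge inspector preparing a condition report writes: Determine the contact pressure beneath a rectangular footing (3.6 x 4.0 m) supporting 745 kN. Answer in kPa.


A = 3.6 * 4.0 = 14.4 m^2
q = P / A = 745 / 14.4
= 51.7361 kPa

51.7361 kPa


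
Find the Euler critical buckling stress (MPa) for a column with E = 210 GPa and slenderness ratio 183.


sigma_cr = pi^2 * E / lambda^2
= 9.8696 * 210000.0 / 183^2
= 9.8696 * 210000.0 / 33489
= 61.8895 MPa

61.8895 MPa


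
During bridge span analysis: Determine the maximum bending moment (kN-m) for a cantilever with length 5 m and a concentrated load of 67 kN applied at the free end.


For a cantilever with a point load at the free end:
M_max = P * L = 67 * 5 = 335 kN-m

335 kN-m


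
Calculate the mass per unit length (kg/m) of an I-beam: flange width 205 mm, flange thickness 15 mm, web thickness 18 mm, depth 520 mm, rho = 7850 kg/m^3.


A_flanges = 2 * 205 * 15 = 6150 mm^2
A_web = (520 - 2 * 15) * 18 = 8820 mm^2
A_total = 6150 + 8820 = 14970 mm^2 = 0.014970 m^2
Weight = rho * A = 7850 * 0.014970 = 117.5145 kg/m

117.5145 kg/m


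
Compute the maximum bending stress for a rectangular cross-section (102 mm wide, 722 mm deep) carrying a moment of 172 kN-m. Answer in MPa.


I = b * h^3 / 12 = 102 * 722^3 / 12 = 3199119908.0 mm^4
y = h / 2 = 722 / 2 = 361.0 mm
M = 172 kN-m = 172000000.0 N-mm
sigma = M * y / I = 172000000.0 * 361.0 / 3199119908.0
= 19.41 MPa

19.41 MPa


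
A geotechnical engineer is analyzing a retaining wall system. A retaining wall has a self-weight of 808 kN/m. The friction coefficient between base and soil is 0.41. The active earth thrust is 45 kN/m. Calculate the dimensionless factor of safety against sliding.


Resisting force = mu * W = 0.41 * 808 = 331.28 kN/m
FOS = Resisting / Driving = 331.28 / 45
= 7.3618 (dimensionless)

7.3618 (dimensionless)


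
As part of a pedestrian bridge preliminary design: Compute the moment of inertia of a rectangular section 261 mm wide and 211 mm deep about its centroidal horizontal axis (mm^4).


I = b * h^3 / 12
= 261 * 211^3 / 12
= 261 * 9393931 / 12
= 204317999.25 mm^4

204317999.25 mm^4


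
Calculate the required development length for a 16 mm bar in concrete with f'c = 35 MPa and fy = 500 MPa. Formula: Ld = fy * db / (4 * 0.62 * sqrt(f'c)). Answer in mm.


Ld = (fy * db) / (4 * 0.62 * sqrt(f'c))
= (500 * 16) / (4 * 0.62 * sqrt(35))
= 8000 / 14.6719
= 545.26 mm

545.26 mm


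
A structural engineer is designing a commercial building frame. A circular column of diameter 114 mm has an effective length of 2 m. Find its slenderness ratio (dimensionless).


Radius of gyration r = d / 4 = 114 / 4 = 28.5 mm
L_eff = 2000.0 mm
Slenderness ratio = L / r = 2000.0 / 28.5 = 70.18 (dimensionless)

70.18 (dimensionless)


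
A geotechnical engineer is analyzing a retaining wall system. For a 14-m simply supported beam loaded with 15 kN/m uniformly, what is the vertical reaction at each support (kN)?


Total load = w * L = 15 * 14 = 210 kN
By symmetry, each reaction R = total / 2 = 210 / 2 = 105.0 kN

105.0 kN


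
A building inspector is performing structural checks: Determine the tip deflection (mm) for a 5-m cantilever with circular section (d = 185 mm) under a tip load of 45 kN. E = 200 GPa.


I = pi * d^4 / 64 = pi * 185^4 / 64 = 57498539.35 mm^4
L = 5000.0 mm, P = 45000.0 N, E = 200000.0 MPa
delta = P * L^3 / (3 * E * I)
= 45000.0 * 5000.0^3 / (3 * 200000.0 * 57498539.35)
= 163.0476 mm

163.0476 mm


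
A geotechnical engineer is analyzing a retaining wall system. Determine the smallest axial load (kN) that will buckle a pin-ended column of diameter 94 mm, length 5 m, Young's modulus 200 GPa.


I = pi * d^4 / 64 = 3832492.5 mm^4
L = 5000.0 mm
P_cr = pi^2 * E * I / L^2
= 9.8696 * 200000.0 * 3832492.5 / 5000.0^2
= 302601.48 N = 302.6015 kN

302.6015 kN


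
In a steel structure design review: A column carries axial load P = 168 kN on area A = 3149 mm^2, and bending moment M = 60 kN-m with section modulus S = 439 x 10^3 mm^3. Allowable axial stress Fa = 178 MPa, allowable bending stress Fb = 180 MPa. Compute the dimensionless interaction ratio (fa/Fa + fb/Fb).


f_a = P / A = 168000.0 / 3149 = 53.3503 MPa
f_b = M / S = 60000000.0 / 439000.0 = 136.6743 MPa
Ratio = f_a / Fa + f_b / Fb
= 53.3503 / 178 + 136.6743 / 180
= 1.059 (dimensionless)

1.059 (dimensionless)


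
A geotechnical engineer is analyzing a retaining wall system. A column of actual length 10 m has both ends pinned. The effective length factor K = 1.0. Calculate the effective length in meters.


L_eff = K * L
= 1.0 * 10
= 10.0 m

10.0 m


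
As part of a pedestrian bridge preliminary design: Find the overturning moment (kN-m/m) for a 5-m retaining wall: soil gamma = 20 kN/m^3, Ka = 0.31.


Pa = 0.5 * Ka * gamma * H^2
= 0.5 * 0.31 * 20 * 5^2
= 77.5 kN/m
Arm = H / 3 = 5 / 3 = 1.6667 m
Mo = Pa * arm = Pa * H / 3 = 77.5 * 5 / 3 = 129.1667 kN-m/m

129.1667 kN-m/m


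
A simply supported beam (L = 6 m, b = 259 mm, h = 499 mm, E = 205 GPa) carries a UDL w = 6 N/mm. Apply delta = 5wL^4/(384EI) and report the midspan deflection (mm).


I = 259 * 499^3 / 12 = 2681761520.08 mm^4
L = 6000.0 mm, w = 6 N/mm, E = 205000.0 MPa
delta = 5 * w * L^4 / (384 * E * I)
= 5 * 6 * 6000.0^4 / (384 * 205000.0 * 2681761520.08)
= 0.1842 mm

0.1842 mm


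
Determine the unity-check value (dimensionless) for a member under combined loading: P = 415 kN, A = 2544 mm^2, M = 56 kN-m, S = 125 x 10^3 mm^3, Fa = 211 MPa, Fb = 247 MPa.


f_a = P / A = 415000.0 / 2544 = 163.1289 MPa
f_b = M / S = 56000000.0 / 125000.0 = 448.0 MPa
Ratio = f_a / Fa + f_b / Fb
= 163.1289 / 211 + 448.0 / 247
= 2.5869 (dimensionless)

2.5869 (dimensionless)


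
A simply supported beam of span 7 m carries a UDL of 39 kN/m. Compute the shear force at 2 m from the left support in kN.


R_A = w * L / 2 = 39 * 7 / 2 = 136.5 kN
V(x) = R_A - w * x = 136.5 - 39 * 2
= 58.5 kN

58.5 kN


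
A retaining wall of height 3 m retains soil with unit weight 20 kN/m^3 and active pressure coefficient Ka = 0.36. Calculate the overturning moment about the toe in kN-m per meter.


Pa = 0.5 * Ka * gamma * H^2
= 0.5 * 0.36 * 20 * 3^2
= 32.4 kN/m
Arm = H / 3 = 3 / 3 = 1.0 m
Mo = Pa * arm = Pa * H / 3 = 32.4 * 3 / 3 = 32.4 kN-m/m

32.4 kN-m/m


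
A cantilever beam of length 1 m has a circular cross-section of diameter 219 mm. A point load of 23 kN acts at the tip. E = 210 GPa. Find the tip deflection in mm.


I = pi * d^4 / 64 = pi * 219^4 / 64 = 112913627.02 mm^4
L = 1000.0 mm, P = 23000.0 N, E = 210000.0 MPa
delta = P * L^3 / (3 * E * I)
= 23000.0 * 1000.0^3 / (3 * 210000.0 * 112913627.02)
= 0.3233 mm

0.3233 mm


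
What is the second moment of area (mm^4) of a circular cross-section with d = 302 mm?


r = d / 2 = 302 / 2 = 151.0 mm
I = pi * r^4 / 4 = pi * 151.0^4 / 4
= 408317196.2 mm^4

408317196.2 mm^4


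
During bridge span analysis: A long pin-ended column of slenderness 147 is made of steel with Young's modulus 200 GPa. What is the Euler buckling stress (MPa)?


sigma_cr = pi^2 * E / lambda^2
= 9.8696 * 200000.0 / 147^2
= 9.8696 * 200000.0 / 21609
= 91.3472 MPa

91.3472 MPa


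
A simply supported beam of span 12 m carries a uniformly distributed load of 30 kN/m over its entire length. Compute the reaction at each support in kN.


Total load = w * L = 30 * 12 = 360 kN
By symmetry, each reaction R = total / 2 = 360 / 2 = 180.0 kN

180.0 kN


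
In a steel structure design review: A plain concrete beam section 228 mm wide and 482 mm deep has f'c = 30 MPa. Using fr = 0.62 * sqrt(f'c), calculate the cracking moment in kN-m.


fr = 0.62 * sqrt(30) = 0.62 * 5.4772 = 3.3959 MPa
I = 228 * 482^3 / 12 = 2127623192.0 mm^4
y_t = 241.0 mm
M_cr = fr * I / y_t = 3.3959 * 2127623192.0 / 241.0 N-mm
= 29.9799 kN-m

29.9799 kN-m


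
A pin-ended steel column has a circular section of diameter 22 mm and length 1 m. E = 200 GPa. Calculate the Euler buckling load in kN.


I = pi * d^4 / 64 = 11499.01 mm^4
L = 1000.0 mm
P_cr = pi^2 * E * I / L^2
= 9.8696 * 200000.0 * 11499.01 / 1000.0^2
= 22698.14 N = 22.6981 kN

22.6981 kN


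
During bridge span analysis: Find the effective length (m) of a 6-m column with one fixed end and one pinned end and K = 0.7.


L_eff = K * L
= 0.7 * 6
= 4.2 m

4.2 m


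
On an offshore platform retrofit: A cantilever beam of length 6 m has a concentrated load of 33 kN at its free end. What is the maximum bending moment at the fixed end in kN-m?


For a cantilever with a point load at the free end:
M_max = P * L = 33 * 6 = 198 kN-m

198 kN-m


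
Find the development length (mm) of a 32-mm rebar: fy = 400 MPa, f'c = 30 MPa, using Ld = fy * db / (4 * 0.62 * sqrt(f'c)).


Ld = (fy * db) / (4 * 0.62 * sqrt(f'c))
= (400 * 32) / (4 * 0.62 * sqrt(30))
= 12800 / 13.5835
= 942.32 mm

942.32 mm


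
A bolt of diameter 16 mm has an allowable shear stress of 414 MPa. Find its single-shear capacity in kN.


A = pi * d^2 / 4 = pi * 16^2 / 4 = 201.0619 mm^2
V = f_v * A / 1000 = 414 * 201.0619 / 1000
= 83.2396 kN

83.2396 kN


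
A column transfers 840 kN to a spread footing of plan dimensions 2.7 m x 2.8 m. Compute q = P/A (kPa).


A = 2.7 * 2.8 = 7.56 m^2
q = P / A = 840 / 7.56
= 111.1111 kPa

111.1111 kPa


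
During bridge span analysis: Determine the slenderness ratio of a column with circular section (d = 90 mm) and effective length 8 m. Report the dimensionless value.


Radius of gyration r = d / 4 = 90 / 4 = 22.5 mm
L_eff = 8000.0 mm
Slenderness ratio = L / r = 8000.0 / 22.5 = 355.56 (dimensionless)

355.56 (dimensionless)


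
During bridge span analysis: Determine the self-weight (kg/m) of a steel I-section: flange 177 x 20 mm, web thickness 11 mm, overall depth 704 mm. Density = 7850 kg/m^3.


A_flanges = 2 * 177 * 20 = 7080 mm^2
A_web = (704 - 2 * 20) * 11 = 7304 mm^2
A_total = 7080 + 7304 = 14384 mm^2 = 0.014384 m^2
Weight = rho * A = 7850 * 0.014384 = 112.9144 kg/m

112.9144 kg/m


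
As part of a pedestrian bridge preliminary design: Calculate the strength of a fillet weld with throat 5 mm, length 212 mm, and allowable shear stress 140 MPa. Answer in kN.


Strength = throat * length * allowable stress
= 5 * 212 * 140 N
= 148400 N
= 148.4 kN

148.4 kN


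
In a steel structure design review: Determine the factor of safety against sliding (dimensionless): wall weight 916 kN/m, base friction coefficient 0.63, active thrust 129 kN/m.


Resisting force = mu * W = 0.63 * 916 = 577.08 kN/m
FOS = Resisting / Driving = 577.08 / 129
= 4.4735 (dimensionless)

4.4735 (dimensionless)


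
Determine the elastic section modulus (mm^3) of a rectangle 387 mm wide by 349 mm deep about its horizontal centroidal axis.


S = b * h^2 / 6
= 387 * 349^2 / 6
= 387 * 121801 / 6
= 7856164.5 mm^3

7856164.5 mm^3


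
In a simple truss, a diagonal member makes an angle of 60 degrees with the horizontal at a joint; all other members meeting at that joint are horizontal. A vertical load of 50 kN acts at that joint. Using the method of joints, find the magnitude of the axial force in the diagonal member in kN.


At the joint, only the diagonal has a vertical component, so vertical equilibrium gives:
F * sin(60) = 50
F = 50 / sin(60)
= 50 / 0.866025
= 57.74 kN

57.74 kN


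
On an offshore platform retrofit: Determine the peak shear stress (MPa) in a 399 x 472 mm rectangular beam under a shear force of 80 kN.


A = b * h = 399 * 472 = 188328 mm^2
V = 80 kN = 80000.0 N
tau_max = 1.5 * V / A = 1.5 * 80000.0 / 188328
= 0.6372 MPa

0.6372 MPa


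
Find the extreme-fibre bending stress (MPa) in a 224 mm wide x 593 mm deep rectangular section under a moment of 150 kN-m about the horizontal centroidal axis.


I = b * h^3 / 12 = 224 * 593^3 / 12 = 3892519997.33 mm^4
y = h / 2 = 593 / 2 = 296.5 mm
M = 150 kN-m = 150000000.0 N-mm
sigma = M * y / I = 150000000.0 * 296.5 / 3892519997.33
= 11.43 MPa

11.43 MPa


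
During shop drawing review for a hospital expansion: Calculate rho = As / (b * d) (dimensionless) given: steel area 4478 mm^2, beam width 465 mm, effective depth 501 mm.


rho = As / (b * d)
= 4478 / (465 * 501)
= 4478 / 232965
= 0.019222 (dimensionless)

0.019222 (dimensionless)


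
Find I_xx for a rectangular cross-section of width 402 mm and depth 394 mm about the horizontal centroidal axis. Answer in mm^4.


I = b * h^3 / 12
= 402 * 394^3 / 12
= 402 * 61162984 / 12
= 2048959964.0 mm^4

2048959964.0 mm^4


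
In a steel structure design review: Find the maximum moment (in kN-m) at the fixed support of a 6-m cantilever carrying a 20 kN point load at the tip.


For a cantilever with a point load at the free end:
M_max = P * L = 20 * 6 = 120 kN-m

120 kN-m


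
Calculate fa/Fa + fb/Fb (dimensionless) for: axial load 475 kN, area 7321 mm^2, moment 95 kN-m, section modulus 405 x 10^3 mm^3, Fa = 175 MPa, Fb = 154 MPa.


f_a = P / A = 475000.0 / 7321 = 64.8818 MPa
f_b = M / S = 95000000.0 / 405000.0 = 234.5679 MPa
Ratio = f_a / Fa + f_b / Fb
= 64.8818 / 175 + 234.5679 / 154
= 1.8939 (dimensionless)

1.8939 (dimensionless)


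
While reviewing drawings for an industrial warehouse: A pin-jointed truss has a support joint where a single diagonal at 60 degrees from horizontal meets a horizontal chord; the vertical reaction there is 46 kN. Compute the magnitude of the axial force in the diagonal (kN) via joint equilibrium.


At the joint, only the diagonal has a vertical component, so vertical equilibrium gives:
F * sin(60) = 46
F = 46 / sin(60)
= 46 / 0.866025
= 53.12 kN

53.12 kN


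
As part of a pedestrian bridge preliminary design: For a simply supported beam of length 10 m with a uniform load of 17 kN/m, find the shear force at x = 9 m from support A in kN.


R_A = w * L / 2 = 17 * 10 / 2 = 85.0 kN
V(x) = R_A - w * x = 85.0 - 17 * 9
= -68.0 kN

-68.0 kN


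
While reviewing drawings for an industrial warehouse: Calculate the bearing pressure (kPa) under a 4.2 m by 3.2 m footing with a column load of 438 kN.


A = 4.2 * 3.2 = 13.44 m^2
q = P / A = 438 / 13.44
= 32.5893 kPa

32.5893 kPa


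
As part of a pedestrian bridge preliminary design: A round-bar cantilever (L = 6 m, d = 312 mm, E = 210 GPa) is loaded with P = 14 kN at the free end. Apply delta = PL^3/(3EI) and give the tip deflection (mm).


I = pi * d^4 / 64 = pi * 312^4 / 64 = 465144912.01 mm^4
L = 6000.0 mm, P = 14000.0 N, E = 210000.0 MPa
delta = P * L^3 / (3 * E * I)
= 14000.0 * 6000.0^3 / (3 * 210000.0 * 465144912.01)
= 10.3194 mm

10.3194 mm


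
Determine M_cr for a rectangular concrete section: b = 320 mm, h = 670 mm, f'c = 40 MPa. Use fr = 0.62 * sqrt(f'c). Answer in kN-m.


fr = 0.62 * sqrt(40) = 0.62 * 6.3246 = 3.9212 MPa
I = 320 * 670^3 / 12 = 8020346666.67 mm^4
y_t = 335.0 mm
M_cr = fr * I / y_t = 3.9212 * 8020346666.67 / 335.0 N-mm
= 93.8793 kN-m

93.8793 kN-m


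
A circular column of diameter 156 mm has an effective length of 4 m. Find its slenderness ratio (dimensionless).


Radius of gyration r = d / 4 = 156 / 4 = 39.0 mm
L_eff = 4000.0 mm
Slenderness ratio = L / r = 4000.0 / 39.0 = 102.56 (dimensionless)

102.56 (dimensionless)


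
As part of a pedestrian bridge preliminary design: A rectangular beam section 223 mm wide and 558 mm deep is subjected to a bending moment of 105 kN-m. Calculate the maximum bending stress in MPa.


I = b * h^3 / 12 = 223 * 558^3 / 12 = 3228688998.0 mm^4
y = h / 2 = 558 / 2 = 279.0 mm
M = 105 kN-m = 105000000.0 N-mm
sigma = M * y / I = 105000000.0 * 279.0 / 3228688998.0
= 9.07 MPa

9.07 MPa


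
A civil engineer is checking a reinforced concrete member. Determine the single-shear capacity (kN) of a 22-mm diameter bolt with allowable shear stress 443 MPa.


A = pi * d^2 / 4 = pi * 22^2 / 4 = 380.1327 mm^2
V = f_v * A / 1000 = 443 * 380.1327 / 1000
= 168.3988 kN

168.3988 kN


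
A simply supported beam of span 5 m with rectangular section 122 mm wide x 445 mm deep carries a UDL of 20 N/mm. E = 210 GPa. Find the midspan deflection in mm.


I = 122 * 445^3 / 12 = 895898104.17 mm^4
L = 5000.0 mm, w = 20 N/mm, E = 210000.0 MPa
delta = 5 * w * L^4 / (384 * E * I)
= 5 * 20 * 5000.0^4 / (384 * 210000.0 * 895898104.17)
= 0.8651 mm

0.8651 mm


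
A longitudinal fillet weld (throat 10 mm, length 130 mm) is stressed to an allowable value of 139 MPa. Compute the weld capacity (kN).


Strength = throat * length * allowable stress
= 10 * 130 * 139 N
= 180700 N
= 180.7 kN

180.7 kN


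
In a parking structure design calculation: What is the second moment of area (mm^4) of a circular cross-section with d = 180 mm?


r = d / 2 = 180 / 2 = 90.0 mm
I = pi * r^4 / 4 = pi * 90.0^4 / 4
= 51529973.5 mm^4

51529973.5 mm^4


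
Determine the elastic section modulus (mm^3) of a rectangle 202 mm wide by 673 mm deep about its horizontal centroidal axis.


S = b * h^2 / 6
= 202 * 673^2 / 6
= 202 * 452929 / 6
= 15248609.67 mm^3

15248609.67 mm^3


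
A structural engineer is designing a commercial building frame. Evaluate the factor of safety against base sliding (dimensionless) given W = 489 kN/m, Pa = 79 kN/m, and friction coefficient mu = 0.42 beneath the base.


Resisting force = mu * W = 0.42 * 489 = 205.38 kN/m
FOS = Resisting / Driving = 205.38 / 79
= 2.5997 (dimensionless)

2.5997 (dimensionless)


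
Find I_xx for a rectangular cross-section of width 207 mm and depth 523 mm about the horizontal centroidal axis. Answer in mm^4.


I = b * h^3 / 12
= 207 * 523^3 / 12
= 207 * 143055667 / 12
= 2467710255.75 mm^4

2467710255.75 mm^4


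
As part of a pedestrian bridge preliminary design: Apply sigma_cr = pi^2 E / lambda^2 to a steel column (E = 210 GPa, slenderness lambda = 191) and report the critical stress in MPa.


sigma_cr = pi^2 * E / lambda^2
= 9.8696 * 210000.0 / 191^2
= 9.8696 * 210000.0 / 36481
= 56.8136 MPa

56.8136 MPa


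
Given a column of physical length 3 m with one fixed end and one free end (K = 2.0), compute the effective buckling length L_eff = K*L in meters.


L_eff = K * L
= 2.0 * 3
= 6.0 m

6.0 m


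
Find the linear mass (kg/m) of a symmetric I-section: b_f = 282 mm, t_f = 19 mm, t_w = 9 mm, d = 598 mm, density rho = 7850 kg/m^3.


A_flanges = 2 * 282 * 19 = 10716 mm^2
A_web = (598 - 2 * 19) * 9 = 5040 mm^2
A_total = 10716 + 5040 = 15756 mm^2 = 0.015756 m^2
Weight = rho * A = 7850 * 0.015756 = 123.6846 kg/m

123.6846 kg/m


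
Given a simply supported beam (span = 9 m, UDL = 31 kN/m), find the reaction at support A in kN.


Total load = w * L = 31 * 9 = 279 kN
By symmetry, each reaction R = total / 2 = 279 / 2 = 139.5 kN

139.5 kN


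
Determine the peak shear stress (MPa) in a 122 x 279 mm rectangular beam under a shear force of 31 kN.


A = b * h = 122 * 279 = 34038 mm^2
V = 31 kN = 31000.0 N
tau_max = 1.5 * V / A = 1.5 * 31000.0 / 34038
= 1.3661 MPa

1.3661 MPa


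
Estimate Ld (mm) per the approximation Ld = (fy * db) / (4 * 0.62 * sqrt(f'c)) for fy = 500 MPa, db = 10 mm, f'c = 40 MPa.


Ld = (fy * db) / (4 * 0.62 * sqrt(f'c))
= (500 * 10) / (4 * 0.62 * sqrt(40))
= 5000 / 15.6849
= 318.78 mm

318.78 mm


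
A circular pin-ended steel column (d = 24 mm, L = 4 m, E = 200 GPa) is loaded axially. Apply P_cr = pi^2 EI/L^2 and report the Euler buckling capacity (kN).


I = pi * d^4 / 64 = 16286.02 mm^4
L = 4000.0 mm
P_cr = pi^2 * E * I / L^2
= 9.8696 * 200000.0 * 16286.02 / 4000.0^2
= 2009.21 N = 2.0092 kN

2.0092 kN


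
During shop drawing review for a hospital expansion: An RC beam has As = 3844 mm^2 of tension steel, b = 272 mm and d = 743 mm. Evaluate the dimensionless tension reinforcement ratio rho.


rho = As / (b * d)
= 3844 / (272 * 743)
= 3844 / 202096
= 0.019021 (dimensionless)

0.019021 (dimensionless)


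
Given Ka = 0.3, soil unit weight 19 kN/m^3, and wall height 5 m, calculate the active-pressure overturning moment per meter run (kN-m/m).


Pa = 0.5 * Ka * gamma * H^2
= 0.5 * 0.3 * 19 * 5^2
= 71.25 kN/m
Arm = H / 3 = 5 / 3 = 1.6667 m
Mo = Pa * arm = Pa * H / 3 = 71.25 * 5 / 3 = 118.75 kN-m/m

118.75 kN-m/m


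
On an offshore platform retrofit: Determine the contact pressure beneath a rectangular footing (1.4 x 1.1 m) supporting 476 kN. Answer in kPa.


A = 1.4 * 1.1 = 1.54 m^2
q = P / A = 476 / 1.54
= 309.0909 kPa

309.0909 kPa


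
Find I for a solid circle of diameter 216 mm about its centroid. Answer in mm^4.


r = d / 2 = 216 / 2 = 108.0 mm
I = pi * r^4 / 4 = pi * 108.0^4 / 4
= 106852553.05 mm^4

106852553.05 mm^4


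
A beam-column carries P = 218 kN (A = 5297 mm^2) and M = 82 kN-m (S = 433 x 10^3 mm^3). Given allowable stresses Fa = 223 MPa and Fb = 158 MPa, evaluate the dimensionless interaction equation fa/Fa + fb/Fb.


f_a = P / A = 218000.0 / 5297 = 41.1554 MPa
f_b = M / S = 82000000.0 / 433000.0 = 189.3764 MPa
Ratio = f_a / Fa + f_b / Fb
= 41.1554 / 223 + 189.3764 / 158
= 1.3831 (dimensionless)

1.3831 (dimensionless)


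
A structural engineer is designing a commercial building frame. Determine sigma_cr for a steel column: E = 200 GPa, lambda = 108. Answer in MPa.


sigma_cr = pi^2 * E / lambda^2
= 9.8696 * 200000.0 / 108^2
= 9.8696 * 200000.0 / 11664
= 169.2319 MPa

169.2319 MPa


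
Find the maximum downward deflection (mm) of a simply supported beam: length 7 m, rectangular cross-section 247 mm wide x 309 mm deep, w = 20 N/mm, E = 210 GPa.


I = 247 * 309^3 / 12 = 607283030.25 mm^4
L = 7000.0 mm, w = 20 N/mm, E = 210000.0 MPa
delta = 5 * w * L^4 / (384 * E * I)
= 5 * 20 * 7000.0^4 / (384 * 210000.0 * 607283030.25)
= 4.9029 mm

4.9029 mm


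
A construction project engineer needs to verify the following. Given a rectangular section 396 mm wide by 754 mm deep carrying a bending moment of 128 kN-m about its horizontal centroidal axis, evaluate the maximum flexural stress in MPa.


I = b * h^3 / 12 = 396 * 754^3 / 12 = 14145815112.0 mm^4
y = h / 2 = 754 / 2 = 377.0 mm
M = 128 kN-m = 128000000.0 N-mm
sigma = M * y / I = 128000000.0 * 377.0 / 14145815112.0
= 3.41 MPa

3.41 MPa


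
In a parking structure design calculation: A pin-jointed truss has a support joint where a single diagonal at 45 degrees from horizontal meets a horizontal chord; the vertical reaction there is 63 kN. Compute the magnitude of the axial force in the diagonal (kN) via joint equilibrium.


At the joint, only the diagonal has a vertical component, so vertical equilibrium gives:
F * sin(45) = 63
F = 63 / sin(45)
= 63 / 0.707107
= 89.1 kN

89.1 kN


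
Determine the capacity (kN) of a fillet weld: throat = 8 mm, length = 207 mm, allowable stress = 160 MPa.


Strength = throat * length * allowable stress
= 8 * 207 * 160 N
= 264960 N
= 264.96 kN

264.96 kN


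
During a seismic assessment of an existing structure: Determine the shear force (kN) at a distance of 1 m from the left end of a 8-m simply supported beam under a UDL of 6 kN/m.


R_A = w * L / 2 = 6 * 8 / 2 = 24.0 kN
V(x) = R_A - w * x = 24.0 - 6 * 1
= 18.0 kN

18.0 kN


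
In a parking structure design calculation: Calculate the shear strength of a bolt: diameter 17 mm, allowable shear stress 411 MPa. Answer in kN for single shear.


A = pi * d^2 / 4 = pi * 17^2 / 4 = 226.9801 mm^2
V = f_v * A / 1000 = 411 * 226.9801 / 1000
= 93.2888 kN

93.2888 kN


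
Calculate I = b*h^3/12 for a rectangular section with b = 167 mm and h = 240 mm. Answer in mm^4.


I = b * h^3 / 12
= 167 * 240^3 / 12
= 167 * 13824000 / 12
= 192384000.0 mm^4

192384000.0 mm^4


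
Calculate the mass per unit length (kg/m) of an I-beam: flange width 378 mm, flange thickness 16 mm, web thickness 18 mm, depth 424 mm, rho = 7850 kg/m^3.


A_flanges = 2 * 378 * 16 = 12096 mm^2
A_web = (424 - 2 * 16) * 18 = 7056 mm^2
A_total = 12096 + 7056 = 19152 mm^2 = 0.019152 m^2
Weight = rho * A = 7850 * 0.019152 = 150.3432 kg/m

150.3432 kg/m


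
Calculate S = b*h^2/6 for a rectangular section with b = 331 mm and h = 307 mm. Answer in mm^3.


S = b * h^2 / 6
= 331 * 307^2 / 6
= 331 * 94249 / 6
= 5199403.17 mm^3

5199403.17 mm^3


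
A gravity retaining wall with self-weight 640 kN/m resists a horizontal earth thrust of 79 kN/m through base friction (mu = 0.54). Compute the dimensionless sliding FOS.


Resisting force = mu * W = 0.54 * 640 = 345.6 kN/m
FOS = Resisting / Driving = 345.6 / 79
= 4.3747 (dimensionless)

4.3747 (dimensionless)


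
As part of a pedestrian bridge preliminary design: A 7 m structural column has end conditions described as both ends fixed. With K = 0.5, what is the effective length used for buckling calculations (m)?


L_eff = K * L
= 0.5 * 7
= 3.5 m

3.5 m


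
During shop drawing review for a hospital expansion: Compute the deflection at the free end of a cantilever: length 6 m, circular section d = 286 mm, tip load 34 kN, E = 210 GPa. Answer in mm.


I = pi * d^4 / 64 = pi * 286^4 / 64 = 328423353.43 mm^4
L = 6000.0 mm, P = 34000.0 N, E = 210000.0 MPa
delta = P * L^3 / (3 * E * I)
= 34000.0 * 6000.0^3 / (3 * 210000.0 * 328423353.43)
= 35.4943 mm

35.4943 mm


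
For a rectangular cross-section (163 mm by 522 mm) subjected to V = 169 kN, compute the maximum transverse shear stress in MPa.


A = b * h = 163 * 522 = 85086 mm^2
V = 169 kN = 169000.0 N
tau_max = 1.5 * V / A = 1.5 * 169000.0 / 85086
= 2.9793 MPa

2.9793 MPa


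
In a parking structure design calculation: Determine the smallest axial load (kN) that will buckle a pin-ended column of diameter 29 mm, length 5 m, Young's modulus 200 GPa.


I = pi * d^4 / 64 = 34718.57 mm^4
L = 5000.0 mm
P_cr = pi^2 * E * I / L^2
= 9.8696 * 200000.0 * 34718.57 / 5000.0^2
= 2741.27 N = 2.7413 kN

2.7413 kN


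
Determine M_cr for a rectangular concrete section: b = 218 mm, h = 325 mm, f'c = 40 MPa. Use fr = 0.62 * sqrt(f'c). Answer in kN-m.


fr = 0.62 * sqrt(40) = 0.62 * 6.3246 = 3.9212 MPa
I = 218 * 325^3 / 12 = 623627604.17 mm^4
y_t = 162.5 mm
M_cr = fr * I / y_t = 3.9212 * 623627604.17 / 162.5 N-mm
= 15.0485 kN-m

15.0485 kN-m


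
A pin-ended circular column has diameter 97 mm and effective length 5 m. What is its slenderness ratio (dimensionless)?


Radius of gyration r = d / 4 = 97 / 4 = 24.25 mm
L_eff = 5000.0 mm
Slenderness ratio = L / r = 5000.0 / 24.25 = 206.19 (dimensionless)

206.19 (dimensionless)


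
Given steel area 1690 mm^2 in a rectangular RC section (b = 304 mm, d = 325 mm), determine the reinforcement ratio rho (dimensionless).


rho = As / (b * d)
= 1690 / (304 * 325)
= 1690 / 98800
= 0.017105 (dimensionless)

0.017105 (dimensionless)


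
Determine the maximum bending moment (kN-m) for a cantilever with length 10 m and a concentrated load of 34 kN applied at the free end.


For a cantilever with a point load at the free end:
M_max = P * L = 34 * 10 = 340 kN-m

340 kN-m


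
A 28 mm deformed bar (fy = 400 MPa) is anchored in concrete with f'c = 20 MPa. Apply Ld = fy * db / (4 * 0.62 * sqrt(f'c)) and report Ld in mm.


Ld = (fy * db) / (4 * 0.62 * sqrt(f'c))
= (400 * 28) / (4 * 0.62 * sqrt(20))
= 11200 / 11.0909
= 1009.84 mm

1009.84 mm


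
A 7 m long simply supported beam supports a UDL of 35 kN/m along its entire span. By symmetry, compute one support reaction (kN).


Total load = w * L = 35 * 7 = 245 kN
By symmetry, each reaction R = total / 2 = 245 / 2 = 122.5 kN

122.5 kN


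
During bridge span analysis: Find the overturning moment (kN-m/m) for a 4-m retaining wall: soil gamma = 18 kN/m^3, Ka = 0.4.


Pa = 0.5 * Ka * gamma * H^2
= 0.5 * 0.4 * 18 * 4^2
= 57.6 kN/m
Arm = H / 3 = 4 / 3 = 1.3333 m
Mo = Pa * arm = Pa * H / 3 = 57.6 * 4 / 3 = 76.8 kN-m/m

76.8 kN-m/m


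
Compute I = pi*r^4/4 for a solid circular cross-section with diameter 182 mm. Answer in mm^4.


r = d / 2 = 182 / 2 = 91.0 mm
I = pi * r^4 / 4 = pi * 91.0^4 / 4
= 53858648.42 mm^4

53858648.42 mm^4


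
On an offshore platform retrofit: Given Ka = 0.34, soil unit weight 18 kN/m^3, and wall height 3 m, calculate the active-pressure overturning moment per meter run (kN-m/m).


Pa = 0.5 * Ka * gamma * H^2
= 0.5 * 0.34 * 18 * 3^2
= 27.54 kN/m
Arm = H / 3 = 3 / 3 = 1.0 m
Mo = Pa * arm = Pa * H / 3 = 27.54 * 3 / 3 = 27.54 kN-m/m

27.54 kN-m/m


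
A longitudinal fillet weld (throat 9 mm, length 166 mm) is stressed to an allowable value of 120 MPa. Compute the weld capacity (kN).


Strength = throat * length * allowable stress
= 9 * 166 * 120 N
= 179280 N
= 179.28 kN

179.28 kN


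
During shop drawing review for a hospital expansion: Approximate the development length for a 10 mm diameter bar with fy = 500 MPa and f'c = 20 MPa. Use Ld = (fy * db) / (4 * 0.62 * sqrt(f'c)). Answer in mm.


Ld = (fy * db) / (4 * 0.62 * sqrt(f'c))
= (500 * 10) / (4 * 0.62 * sqrt(20))
= 5000 / 11.0909
= 450.82 mm

450.82 mm


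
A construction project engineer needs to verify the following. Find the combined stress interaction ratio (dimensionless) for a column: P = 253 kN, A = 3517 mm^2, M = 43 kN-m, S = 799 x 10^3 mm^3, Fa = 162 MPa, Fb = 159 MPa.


f_a = P / A = 253000.0 / 3517 = 71.9363 MPa
f_b = M / S = 43000000.0 / 799000.0 = 53.8173 MPa
Ratio = f_a / Fa + f_b / Fb
= 71.9363 / 162 + 53.8173 / 159
= 0.7825 (dimensionless)

0.7825 (dimensionless)


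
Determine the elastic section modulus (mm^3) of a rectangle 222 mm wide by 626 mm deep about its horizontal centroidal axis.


S = b * h^2 / 6
= 222 * 626^2 / 6
= 222 * 391876 / 6
= 14499412.0 mm^3

14499412.0 mm^3


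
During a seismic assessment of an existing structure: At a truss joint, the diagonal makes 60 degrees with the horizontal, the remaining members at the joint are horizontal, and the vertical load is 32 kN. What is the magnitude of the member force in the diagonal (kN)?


At the joint, only the diagonal has a vertical component, so vertical equilibrium gives:
F * sin(60) = 32
F = 32 / sin(60)
= 32 / 0.866025
= 36.95 kN

36.95 kN


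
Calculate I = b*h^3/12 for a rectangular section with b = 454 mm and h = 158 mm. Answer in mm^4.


I = b * h^3 / 12
= 454 * 158^3 / 12
= 454 * 3944312 / 12
= 149226470.67 mm^4

149226470.67 mm^4


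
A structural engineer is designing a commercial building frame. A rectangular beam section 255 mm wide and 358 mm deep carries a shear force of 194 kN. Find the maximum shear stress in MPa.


A = b * h = 255 * 358 = 91290 mm^2
V = 194 kN = 194000.0 N
tau_max = 1.5 * V / A = 1.5 * 194000.0 / 91290
= 3.1876 MPa

3.1876 MPa


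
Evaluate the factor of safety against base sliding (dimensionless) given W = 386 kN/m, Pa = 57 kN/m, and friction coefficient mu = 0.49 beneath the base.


Resisting force = mu * W = 0.49 * 386 = 189.14 kN/m
FOS = Resisting / Driving = 189.14 / 57
= 3.3182 (dimensionless)

3.3182 (dimensionless)


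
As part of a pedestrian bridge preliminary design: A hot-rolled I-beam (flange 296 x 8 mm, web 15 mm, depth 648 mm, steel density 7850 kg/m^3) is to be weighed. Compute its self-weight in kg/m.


A_flanges = 2 * 296 * 8 = 4736 mm^2
A_web = (648 - 2 * 8) * 15 = 9480 mm^2
A_total = 4736 + 9480 = 14216 mm^2 = 0.014216 m^2
Weight = rho * A = 7850 * 0.014216 = 111.5956 kg/m

111.5956 kg/m


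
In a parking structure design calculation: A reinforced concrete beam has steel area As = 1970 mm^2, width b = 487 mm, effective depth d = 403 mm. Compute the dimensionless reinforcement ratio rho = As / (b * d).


rho = As / (b * d)
= 1970 / (487 * 403)
= 1970 / 196261
= 0.010038 (dimensionless)

0.010038 (dimensionless)


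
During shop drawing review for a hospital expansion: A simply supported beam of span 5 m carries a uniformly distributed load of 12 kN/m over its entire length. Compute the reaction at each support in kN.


Total load = w * L = 12 * 5 = 60 kN
By symmetry, each reaction R = total / 2 = 60 / 2 = 30.0 kN

30.0 kN


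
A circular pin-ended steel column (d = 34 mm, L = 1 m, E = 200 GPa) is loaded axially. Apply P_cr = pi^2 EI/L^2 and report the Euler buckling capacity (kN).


I = pi * d^4 / 64 = 65597.24 mm^4
L = 1000.0 mm
P_cr = pi^2 * E * I / L^2
= 9.8696 * 200000.0 * 65597.24 / 1000.0^2
= 129483.76 N = 129.4838 kN

129.4838 kN


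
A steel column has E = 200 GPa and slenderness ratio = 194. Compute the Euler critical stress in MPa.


sigma_cr = pi^2 * E / lambda^2
= 9.8696 * 200000.0 / 194^2
= 9.8696 * 200000.0 / 37636
= 52.4477 MPa

52.4477 MPa


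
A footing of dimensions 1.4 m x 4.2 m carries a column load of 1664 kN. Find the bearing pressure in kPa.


A = 1.4 * 4.2 = 5.88 m^2
q = P / A = 1664 / 5.88
= 282.9932 kPa

282.9932 kPa


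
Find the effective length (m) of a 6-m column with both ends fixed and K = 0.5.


L_eff = K * L
= 0.5 * 6
= 3.0 m

3.0 m


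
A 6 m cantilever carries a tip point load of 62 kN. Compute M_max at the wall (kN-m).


For a cantilever with a point load at the free end:
M_max = P * L = 62 * 6 = 372 kN-m

372 kN-m


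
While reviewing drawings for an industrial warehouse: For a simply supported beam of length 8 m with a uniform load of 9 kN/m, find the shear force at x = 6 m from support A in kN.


R_A = w * L / 2 = 9 * 8 / 2 = 36.0 kN
V(x) = R_A - w * x = 36.0 - 9 * 6
= -18.0 kN

-18.0 kN


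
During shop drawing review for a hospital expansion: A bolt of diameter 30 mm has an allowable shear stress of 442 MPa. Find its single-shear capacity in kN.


A = pi * d^2 / 4 = pi * 30^2 / 4 = 706.8583 mm^2
V = f_v * A / 1000 = 442 * 706.8583 / 1000
= 312.4314 kN

312.4314 kN


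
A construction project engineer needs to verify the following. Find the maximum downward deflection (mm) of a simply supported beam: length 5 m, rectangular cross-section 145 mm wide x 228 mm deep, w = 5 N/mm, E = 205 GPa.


I = 145 * 228^3 / 12 = 143215920.0 mm^4
L = 5000.0 mm, w = 5 N/mm, E = 205000.0 MPa
delta = 5 * w * L^4 / (384 * E * I)
= 5 * 5 * 5000.0^4 / (384 * 205000.0 * 143215920.0)
= 1.3859 mm

1.3859 mm


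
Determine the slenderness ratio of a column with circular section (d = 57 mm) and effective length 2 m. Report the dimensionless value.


Radius of gyration r = d / 4 = 57 / 4 = 14.25 mm
L_eff = 2000.0 mm
Slenderness ratio = L / r = 2000.0 / 14.25 = 140.35 (dimensionless)

140.35 (dimensionless)


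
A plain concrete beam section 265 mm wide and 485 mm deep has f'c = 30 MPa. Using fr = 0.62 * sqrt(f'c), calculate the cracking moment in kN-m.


fr = 0.62 * sqrt(30) = 0.62 * 5.4772 = 3.3959 MPa
I = 265 * 485^3 / 12 = 2519357760.42 mm^4
y_t = 242.5 mm
M_cr = fr * I / y_t = 3.3959 * 2519357760.42 / 242.5 N-mm
= 35.2801 kN-m

35.2801 kN-m


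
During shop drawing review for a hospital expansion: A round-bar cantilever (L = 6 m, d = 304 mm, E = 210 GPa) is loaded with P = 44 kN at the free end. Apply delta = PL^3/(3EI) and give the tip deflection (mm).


I = pi * d^4 / 64 = pi * 304^4 / 64 = 419241468.12 mm^4
L = 6000.0 mm, P = 44000.0 N, E = 210000.0 MPa
delta = P * L^3 / (3 * E * I)
= 44000.0 * 6000.0^3 / (3 * 210000.0 * 419241468.12)
= 35.9834 mm

35.9834 mm


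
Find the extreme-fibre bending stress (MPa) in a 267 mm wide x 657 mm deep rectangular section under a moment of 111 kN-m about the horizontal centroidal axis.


I = b * h^3 / 12 = 267 * 657^3 / 12 = 6309952994.25 mm^4
y = h / 2 = 657 / 2 = 328.5 mm
M = 111 kN-m = 111000000.0 N-mm
sigma = M * y / I = 111000000.0 * 328.5 / 6309952994.25
= 5.78 MPa

5.78 MPa


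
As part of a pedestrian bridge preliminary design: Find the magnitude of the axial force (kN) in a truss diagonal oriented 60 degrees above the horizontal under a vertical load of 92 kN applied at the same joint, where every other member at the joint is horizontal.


At the joint, only the diagonal has a vertical component, so vertical equilibrium gives:
F * sin(60) = 92
F = 92 / sin(60)
= 92 / 0.866025
= 106.23 kN

106.23 kN


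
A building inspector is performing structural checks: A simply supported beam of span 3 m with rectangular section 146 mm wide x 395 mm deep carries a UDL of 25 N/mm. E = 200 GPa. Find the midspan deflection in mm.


I = 146 * 395^3 / 12 = 749830145.83 mm^4
L = 3000.0 mm, w = 25 N/mm, E = 200000.0 MPa
delta = 5 * w * L^4 / (384 * E * I)
= 5 * 25 * 3000.0^4 / (384 * 200000.0 * 749830145.83)
= 0.1758 mm

0.1758 mm


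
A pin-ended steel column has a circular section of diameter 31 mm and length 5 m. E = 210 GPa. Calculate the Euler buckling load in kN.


I = pi * d^4 / 64 = 45333.23 mm^4
L = 5000.0 mm
P_cr = pi^2 * E * I / L^2
= 9.8696 * 210000.0 * 45333.23 / 5000.0^2
= 3758.34 N = 3.7583 kN

3.7583 kN


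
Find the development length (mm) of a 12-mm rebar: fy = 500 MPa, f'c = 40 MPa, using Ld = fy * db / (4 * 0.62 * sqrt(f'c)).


Ld = (fy * db) / (4 * 0.62 * sqrt(f'c))
= (500 * 12) / (4 * 0.62 * sqrt(40))
= 6000 / 15.6849
= 382.53 mm

382.53 mm


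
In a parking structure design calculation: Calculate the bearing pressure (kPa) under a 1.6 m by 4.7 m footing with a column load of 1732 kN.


A = 1.6 * 4.7 = 7.52 m^2
q = P / A = 1732 / 7.52
= 230.3191 kPa

230.3191 kPa


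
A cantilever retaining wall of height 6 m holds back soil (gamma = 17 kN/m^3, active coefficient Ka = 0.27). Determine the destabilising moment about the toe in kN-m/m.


Pa = 0.5 * Ka * gamma * H^2
= 0.5 * 0.27 * 17 * 6^2
= 82.62 kN/m
Arm = H / 3 = 6 / 3 = 2.0 m
Mo = Pa * arm = Pa * H / 3 = 82.62 * 6 / 3 = 165.24 kN-m/m

165.24 kN-m/m


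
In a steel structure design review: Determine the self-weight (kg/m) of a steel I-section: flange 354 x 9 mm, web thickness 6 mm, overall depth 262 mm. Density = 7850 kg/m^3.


A_flanges = 2 * 354 * 9 = 6372 mm^2
A_web = (262 - 2 * 9) * 6 = 1464 mm^2
A_total = 6372 + 1464 = 7836 mm^2 = 0.007836 m^2
Weight = rho * A = 7850 * 0.007836 = 61.5126 kg/m

61.5126 kg/m


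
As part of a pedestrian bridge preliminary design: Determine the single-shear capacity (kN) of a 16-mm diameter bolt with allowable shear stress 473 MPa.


A = pi * d^2 / 4 = pi * 16^2 / 4 = 201.0619 mm^2
V = f_v * A / 1000 = 473 * 201.0619 / 1000
= 95.1023 kN

95.1023 kN


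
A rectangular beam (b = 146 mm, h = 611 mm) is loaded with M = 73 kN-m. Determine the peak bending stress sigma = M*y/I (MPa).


I = b * h^3 / 12 = 146 * 611^3 / 12 = 2775206093.83 mm^4
y = h / 2 = 611 / 2 = 305.5 mm
M = 73 kN-m = 73000000.0 N-mm
sigma = M * y / I = 73000000.0 * 305.5 / 2775206093.83
= 8.04 MPa

8.04 MPa


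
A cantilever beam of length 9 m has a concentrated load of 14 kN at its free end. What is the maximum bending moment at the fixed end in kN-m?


For a cantilever with a point load at the free end:
M_max = P * L = 14 * 9 = 126 kN-m

126 kN-m


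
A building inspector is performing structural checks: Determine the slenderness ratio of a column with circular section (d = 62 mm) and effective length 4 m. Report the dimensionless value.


Radius of gyration r = d / 4 = 62 / 4 = 15.5 mm
L_eff = 4000.0 mm
Slenderness ratio = L / r = 4000.0 / 15.5 = 258.06 (dimensionless)

258.06 (dimensionless)
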